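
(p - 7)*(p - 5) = p^2 - 12*p + 35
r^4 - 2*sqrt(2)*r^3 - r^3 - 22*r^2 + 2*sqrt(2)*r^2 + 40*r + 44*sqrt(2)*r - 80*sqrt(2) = (r - 4)*(r - 2)*(r + 5)*(r - 2*sqrt(2))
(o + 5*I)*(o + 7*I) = o^2 + 12*I*o - 35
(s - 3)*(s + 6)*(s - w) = s^3 - s^2*w + 3*s^2 - 3*s*w - 18*s + 18*w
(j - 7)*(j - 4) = j^2 - 11*j + 28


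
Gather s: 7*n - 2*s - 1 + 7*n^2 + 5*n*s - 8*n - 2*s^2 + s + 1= 7*n^2 - n - 2*s^2 + s*(5*n - 1)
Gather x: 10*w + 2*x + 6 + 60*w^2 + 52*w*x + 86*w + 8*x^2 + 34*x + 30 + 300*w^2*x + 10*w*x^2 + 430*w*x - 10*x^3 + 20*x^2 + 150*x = 60*w^2 + 96*w - 10*x^3 + x^2*(10*w + 28) + x*(300*w^2 + 482*w + 186) + 36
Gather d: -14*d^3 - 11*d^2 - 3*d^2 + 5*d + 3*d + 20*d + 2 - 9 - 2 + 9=-14*d^3 - 14*d^2 + 28*d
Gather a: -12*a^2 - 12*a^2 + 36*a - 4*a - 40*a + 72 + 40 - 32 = -24*a^2 - 8*a + 80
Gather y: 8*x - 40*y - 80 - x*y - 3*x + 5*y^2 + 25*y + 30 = 5*x + 5*y^2 + y*(-x - 15) - 50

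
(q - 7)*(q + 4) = q^2 - 3*q - 28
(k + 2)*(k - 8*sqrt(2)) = k^2 - 8*sqrt(2)*k + 2*k - 16*sqrt(2)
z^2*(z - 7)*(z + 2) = z^4 - 5*z^3 - 14*z^2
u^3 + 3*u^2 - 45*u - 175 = (u - 7)*(u + 5)^2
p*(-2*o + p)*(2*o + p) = -4*o^2*p + p^3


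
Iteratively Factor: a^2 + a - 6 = (a + 3)*(a - 2)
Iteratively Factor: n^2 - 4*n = (n - 4)*(n)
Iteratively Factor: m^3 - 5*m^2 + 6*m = (m - 3)*(m^2 - 2*m) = (m - 3)*(m - 2)*(m)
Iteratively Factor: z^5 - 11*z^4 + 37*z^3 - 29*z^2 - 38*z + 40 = (z - 2)*(z^4 - 9*z^3 + 19*z^2 + 9*z - 20) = (z - 5)*(z - 2)*(z^3 - 4*z^2 - z + 4) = (z - 5)*(z - 2)*(z - 1)*(z^2 - 3*z - 4) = (z - 5)*(z - 2)*(z - 1)*(z + 1)*(z - 4)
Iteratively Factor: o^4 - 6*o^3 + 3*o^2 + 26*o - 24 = (o - 3)*(o^3 - 3*o^2 - 6*o + 8) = (o - 3)*(o - 1)*(o^2 - 2*o - 8) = (o - 4)*(o - 3)*(o - 1)*(o + 2)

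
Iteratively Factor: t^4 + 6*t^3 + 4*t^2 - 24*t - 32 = (t + 4)*(t^3 + 2*t^2 - 4*t - 8) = (t + 2)*(t + 4)*(t^2 - 4) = (t - 2)*(t + 2)*(t + 4)*(t + 2)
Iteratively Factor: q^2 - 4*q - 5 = (q - 5)*(q + 1)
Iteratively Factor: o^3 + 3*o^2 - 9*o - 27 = (o + 3)*(o^2 - 9) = (o + 3)^2*(o - 3)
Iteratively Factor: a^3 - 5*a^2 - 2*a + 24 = (a - 3)*(a^2 - 2*a - 8) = (a - 3)*(a + 2)*(a - 4)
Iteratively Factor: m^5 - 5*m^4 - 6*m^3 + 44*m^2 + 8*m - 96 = (m + 2)*(m^4 - 7*m^3 + 8*m^2 + 28*m - 48) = (m - 3)*(m + 2)*(m^3 - 4*m^2 - 4*m + 16) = (m - 3)*(m - 2)*(m + 2)*(m^2 - 2*m - 8) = (m - 3)*(m - 2)*(m + 2)^2*(m - 4)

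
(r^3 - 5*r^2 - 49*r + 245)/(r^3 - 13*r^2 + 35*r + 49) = (r^2 + 2*r - 35)/(r^2 - 6*r - 7)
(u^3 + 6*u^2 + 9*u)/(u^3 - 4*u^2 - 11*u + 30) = u*(u + 3)/(u^2 - 7*u + 10)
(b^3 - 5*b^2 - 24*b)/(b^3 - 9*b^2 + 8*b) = (b + 3)/(b - 1)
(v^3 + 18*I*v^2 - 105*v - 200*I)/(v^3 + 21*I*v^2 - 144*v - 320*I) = (v + 5*I)/(v + 8*I)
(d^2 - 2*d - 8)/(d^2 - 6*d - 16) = (d - 4)/(d - 8)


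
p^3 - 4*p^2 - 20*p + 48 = (p - 6)*(p - 2)*(p + 4)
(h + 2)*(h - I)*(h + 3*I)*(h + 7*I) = h^4 + 2*h^3 + 9*I*h^3 - 11*h^2 + 18*I*h^2 - 22*h + 21*I*h + 42*I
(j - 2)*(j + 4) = j^2 + 2*j - 8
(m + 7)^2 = m^2 + 14*m + 49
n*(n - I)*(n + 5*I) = n^3 + 4*I*n^2 + 5*n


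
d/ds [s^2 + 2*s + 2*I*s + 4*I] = 2*s + 2 + 2*I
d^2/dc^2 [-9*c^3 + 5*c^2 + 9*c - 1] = 10 - 54*c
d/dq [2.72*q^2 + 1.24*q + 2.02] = 5.44*q + 1.24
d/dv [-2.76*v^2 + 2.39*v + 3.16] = 2.39 - 5.52*v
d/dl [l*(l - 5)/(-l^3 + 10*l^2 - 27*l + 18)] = (l^4 - 10*l^3 + 23*l^2 + 36*l - 90)/(l^6 - 20*l^5 + 154*l^4 - 576*l^3 + 1089*l^2 - 972*l + 324)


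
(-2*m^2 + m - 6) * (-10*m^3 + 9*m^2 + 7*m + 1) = 20*m^5 - 28*m^4 + 55*m^3 - 49*m^2 - 41*m - 6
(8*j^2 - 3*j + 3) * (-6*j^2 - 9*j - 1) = -48*j^4 - 54*j^3 + j^2 - 24*j - 3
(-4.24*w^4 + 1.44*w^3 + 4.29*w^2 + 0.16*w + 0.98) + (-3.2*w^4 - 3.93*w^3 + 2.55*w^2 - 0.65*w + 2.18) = -7.44*w^4 - 2.49*w^3 + 6.84*w^2 - 0.49*w + 3.16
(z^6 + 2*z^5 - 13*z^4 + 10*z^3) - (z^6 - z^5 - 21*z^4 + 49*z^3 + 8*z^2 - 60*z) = 3*z^5 + 8*z^4 - 39*z^3 - 8*z^2 + 60*z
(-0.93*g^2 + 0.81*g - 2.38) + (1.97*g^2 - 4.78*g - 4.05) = 1.04*g^2 - 3.97*g - 6.43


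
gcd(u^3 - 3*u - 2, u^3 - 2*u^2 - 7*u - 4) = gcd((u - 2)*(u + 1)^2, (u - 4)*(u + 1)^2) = u^2 + 2*u + 1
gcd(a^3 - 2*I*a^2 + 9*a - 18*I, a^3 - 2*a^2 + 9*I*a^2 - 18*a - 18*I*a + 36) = a + 3*I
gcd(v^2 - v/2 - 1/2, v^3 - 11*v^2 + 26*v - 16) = v - 1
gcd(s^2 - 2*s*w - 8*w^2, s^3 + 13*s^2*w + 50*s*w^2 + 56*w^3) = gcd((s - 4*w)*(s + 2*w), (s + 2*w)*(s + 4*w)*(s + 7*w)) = s + 2*w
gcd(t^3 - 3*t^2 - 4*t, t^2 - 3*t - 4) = t^2 - 3*t - 4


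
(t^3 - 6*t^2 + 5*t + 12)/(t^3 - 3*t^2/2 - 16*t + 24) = 2*(t^2 - 2*t - 3)/(2*t^2 + 5*t - 12)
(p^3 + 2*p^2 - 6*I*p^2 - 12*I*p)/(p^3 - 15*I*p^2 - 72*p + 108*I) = p*(p + 2)/(p^2 - 9*I*p - 18)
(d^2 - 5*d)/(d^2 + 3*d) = (d - 5)/(d + 3)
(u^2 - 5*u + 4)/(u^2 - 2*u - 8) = (u - 1)/(u + 2)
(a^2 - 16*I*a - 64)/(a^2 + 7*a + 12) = (a^2 - 16*I*a - 64)/(a^2 + 7*a + 12)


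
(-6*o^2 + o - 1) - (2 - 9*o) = -6*o^2 + 10*o - 3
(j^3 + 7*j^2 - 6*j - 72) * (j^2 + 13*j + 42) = j^5 + 20*j^4 + 127*j^3 + 144*j^2 - 1188*j - 3024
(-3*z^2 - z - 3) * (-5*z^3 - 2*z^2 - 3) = 15*z^5 + 11*z^4 + 17*z^3 + 15*z^2 + 3*z + 9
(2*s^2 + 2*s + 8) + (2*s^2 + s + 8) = 4*s^2 + 3*s + 16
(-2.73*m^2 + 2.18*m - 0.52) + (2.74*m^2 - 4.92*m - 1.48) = 0.0100000000000002*m^2 - 2.74*m - 2.0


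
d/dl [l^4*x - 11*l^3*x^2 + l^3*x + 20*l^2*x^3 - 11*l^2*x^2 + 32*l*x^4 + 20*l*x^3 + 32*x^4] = x*(4*l^3 - 33*l^2*x + 3*l^2 + 40*l*x^2 - 22*l*x + 32*x^3 + 20*x^2)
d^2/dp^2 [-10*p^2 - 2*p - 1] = -20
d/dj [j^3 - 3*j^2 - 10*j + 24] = 3*j^2 - 6*j - 10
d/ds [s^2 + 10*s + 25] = 2*s + 10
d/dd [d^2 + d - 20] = 2*d + 1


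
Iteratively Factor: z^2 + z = (z + 1)*(z)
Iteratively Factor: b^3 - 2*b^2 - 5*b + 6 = (b - 1)*(b^2 - b - 6) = (b - 3)*(b - 1)*(b + 2)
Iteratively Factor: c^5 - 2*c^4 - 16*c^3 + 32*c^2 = (c - 4)*(c^4 + 2*c^3 - 8*c^2) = (c - 4)*(c + 4)*(c^3 - 2*c^2) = c*(c - 4)*(c + 4)*(c^2 - 2*c) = c*(c - 4)*(c - 2)*(c + 4)*(c)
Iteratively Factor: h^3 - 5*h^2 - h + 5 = (h + 1)*(h^2 - 6*h + 5) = (h - 5)*(h + 1)*(h - 1)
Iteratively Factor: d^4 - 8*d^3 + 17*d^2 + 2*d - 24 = (d - 4)*(d^3 - 4*d^2 + d + 6) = (d - 4)*(d + 1)*(d^2 - 5*d + 6) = (d - 4)*(d - 2)*(d + 1)*(d - 3)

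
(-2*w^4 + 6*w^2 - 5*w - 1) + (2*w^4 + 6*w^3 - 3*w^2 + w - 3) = 6*w^3 + 3*w^2 - 4*w - 4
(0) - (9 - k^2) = k^2 - 9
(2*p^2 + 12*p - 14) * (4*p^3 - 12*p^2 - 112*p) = 8*p^5 + 24*p^4 - 424*p^3 - 1176*p^2 + 1568*p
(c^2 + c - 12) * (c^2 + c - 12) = c^4 + 2*c^3 - 23*c^2 - 24*c + 144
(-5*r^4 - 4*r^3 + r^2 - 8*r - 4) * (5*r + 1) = -25*r^5 - 25*r^4 + r^3 - 39*r^2 - 28*r - 4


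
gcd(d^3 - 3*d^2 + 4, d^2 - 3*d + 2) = d - 2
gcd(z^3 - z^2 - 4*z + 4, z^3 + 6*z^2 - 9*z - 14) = z - 2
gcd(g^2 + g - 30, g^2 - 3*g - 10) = g - 5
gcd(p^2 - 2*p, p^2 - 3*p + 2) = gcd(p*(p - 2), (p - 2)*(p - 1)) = p - 2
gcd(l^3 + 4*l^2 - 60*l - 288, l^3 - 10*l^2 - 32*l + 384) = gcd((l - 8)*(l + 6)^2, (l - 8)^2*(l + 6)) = l^2 - 2*l - 48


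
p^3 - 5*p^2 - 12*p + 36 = (p - 6)*(p - 2)*(p + 3)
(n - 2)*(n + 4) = n^2 + 2*n - 8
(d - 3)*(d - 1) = d^2 - 4*d + 3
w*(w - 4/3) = w^2 - 4*w/3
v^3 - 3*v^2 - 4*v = v*(v - 4)*(v + 1)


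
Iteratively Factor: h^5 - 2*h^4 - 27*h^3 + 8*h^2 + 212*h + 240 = (h + 3)*(h^4 - 5*h^3 - 12*h^2 + 44*h + 80) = (h - 4)*(h + 3)*(h^3 - h^2 - 16*h - 20) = (h - 5)*(h - 4)*(h + 3)*(h^2 + 4*h + 4) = (h - 5)*(h - 4)*(h + 2)*(h + 3)*(h + 2)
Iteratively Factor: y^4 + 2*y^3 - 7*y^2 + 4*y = (y - 1)*(y^3 + 3*y^2 - 4*y) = (y - 1)*(y + 4)*(y^2 - y) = (y - 1)^2*(y + 4)*(y)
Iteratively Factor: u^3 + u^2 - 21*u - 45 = (u - 5)*(u^2 + 6*u + 9) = (u - 5)*(u + 3)*(u + 3)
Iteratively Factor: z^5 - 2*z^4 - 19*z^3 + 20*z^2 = (z)*(z^4 - 2*z^3 - 19*z^2 + 20*z) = z*(z - 1)*(z^3 - z^2 - 20*z) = z^2*(z - 1)*(z^2 - z - 20) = z^2*(z - 1)*(z + 4)*(z - 5)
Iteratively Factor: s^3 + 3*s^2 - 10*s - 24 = (s + 4)*(s^2 - s - 6) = (s + 2)*(s + 4)*(s - 3)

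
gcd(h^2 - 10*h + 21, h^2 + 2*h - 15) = h - 3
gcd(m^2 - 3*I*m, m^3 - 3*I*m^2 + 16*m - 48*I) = m - 3*I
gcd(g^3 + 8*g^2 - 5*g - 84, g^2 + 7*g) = g + 7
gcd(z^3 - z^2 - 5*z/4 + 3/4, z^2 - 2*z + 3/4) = z^2 - 2*z + 3/4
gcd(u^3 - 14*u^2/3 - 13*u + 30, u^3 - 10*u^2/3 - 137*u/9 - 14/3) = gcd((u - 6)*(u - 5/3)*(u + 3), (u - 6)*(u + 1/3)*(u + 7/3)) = u - 6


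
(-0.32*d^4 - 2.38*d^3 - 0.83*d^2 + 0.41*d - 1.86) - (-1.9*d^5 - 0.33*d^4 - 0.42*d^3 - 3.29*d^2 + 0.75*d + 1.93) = 1.9*d^5 + 0.01*d^4 - 1.96*d^3 + 2.46*d^2 - 0.34*d - 3.79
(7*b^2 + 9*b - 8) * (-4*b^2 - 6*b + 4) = -28*b^4 - 78*b^3 + 6*b^2 + 84*b - 32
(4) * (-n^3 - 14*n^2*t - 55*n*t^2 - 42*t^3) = -4*n^3 - 56*n^2*t - 220*n*t^2 - 168*t^3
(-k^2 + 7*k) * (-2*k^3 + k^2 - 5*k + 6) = 2*k^5 - 15*k^4 + 12*k^3 - 41*k^2 + 42*k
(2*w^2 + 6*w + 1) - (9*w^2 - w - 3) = -7*w^2 + 7*w + 4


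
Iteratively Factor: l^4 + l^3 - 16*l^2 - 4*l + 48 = (l - 3)*(l^3 + 4*l^2 - 4*l - 16) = (l - 3)*(l + 4)*(l^2 - 4) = (l - 3)*(l - 2)*(l + 4)*(l + 2)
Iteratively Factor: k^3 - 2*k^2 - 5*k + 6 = (k - 1)*(k^2 - k - 6) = (k - 1)*(k + 2)*(k - 3)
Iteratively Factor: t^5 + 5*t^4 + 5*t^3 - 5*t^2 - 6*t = (t)*(t^4 + 5*t^3 + 5*t^2 - 5*t - 6) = t*(t + 1)*(t^3 + 4*t^2 + t - 6) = t*(t - 1)*(t + 1)*(t^2 + 5*t + 6) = t*(t - 1)*(t + 1)*(t + 2)*(t + 3)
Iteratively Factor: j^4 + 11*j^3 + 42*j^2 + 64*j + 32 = (j + 1)*(j^3 + 10*j^2 + 32*j + 32) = (j + 1)*(j + 4)*(j^2 + 6*j + 8) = (j + 1)*(j + 2)*(j + 4)*(j + 4)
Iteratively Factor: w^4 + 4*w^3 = (w)*(w^3 + 4*w^2) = w^2*(w^2 + 4*w) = w^3*(w + 4)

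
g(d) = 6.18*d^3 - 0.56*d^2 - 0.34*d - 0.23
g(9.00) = 4456.57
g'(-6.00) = 673.82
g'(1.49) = 39.15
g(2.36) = 77.08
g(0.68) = 1.22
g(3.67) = 296.46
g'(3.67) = 245.26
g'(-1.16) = 25.91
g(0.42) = -0.01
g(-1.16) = -10.24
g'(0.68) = 7.47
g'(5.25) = 504.79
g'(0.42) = 2.46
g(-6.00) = -1353.23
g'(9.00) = 1491.32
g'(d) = 18.54*d^2 - 1.12*d - 0.34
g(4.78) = 660.30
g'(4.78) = 417.92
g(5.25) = 876.82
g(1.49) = 18.46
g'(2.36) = 100.28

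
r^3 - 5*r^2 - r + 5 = (r - 5)*(r - 1)*(r + 1)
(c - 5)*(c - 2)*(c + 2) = c^3 - 5*c^2 - 4*c + 20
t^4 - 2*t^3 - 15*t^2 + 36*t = t*(t - 3)^2*(t + 4)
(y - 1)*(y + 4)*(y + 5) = y^3 + 8*y^2 + 11*y - 20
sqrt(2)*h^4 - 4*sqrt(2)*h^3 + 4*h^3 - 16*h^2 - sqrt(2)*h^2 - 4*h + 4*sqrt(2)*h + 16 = (h - 4)*(h - 1)*(h + 2*sqrt(2))*(sqrt(2)*h + sqrt(2))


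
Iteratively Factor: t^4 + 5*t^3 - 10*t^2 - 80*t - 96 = (t + 2)*(t^3 + 3*t^2 - 16*t - 48) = (t + 2)*(t + 3)*(t^2 - 16) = (t - 4)*(t + 2)*(t + 3)*(t + 4)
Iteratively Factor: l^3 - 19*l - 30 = (l + 3)*(l^2 - 3*l - 10) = (l + 2)*(l + 3)*(l - 5)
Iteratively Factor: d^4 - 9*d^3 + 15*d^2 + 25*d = (d - 5)*(d^3 - 4*d^2 - 5*d) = d*(d - 5)*(d^2 - 4*d - 5) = d*(d - 5)*(d + 1)*(d - 5)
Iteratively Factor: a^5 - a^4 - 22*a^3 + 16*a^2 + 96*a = (a - 3)*(a^4 + 2*a^3 - 16*a^2 - 32*a) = (a - 3)*(a + 4)*(a^3 - 2*a^2 - 8*a) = (a - 4)*(a - 3)*(a + 4)*(a^2 + 2*a) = a*(a - 4)*(a - 3)*(a + 4)*(a + 2)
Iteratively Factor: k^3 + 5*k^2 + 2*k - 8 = (k + 4)*(k^2 + k - 2) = (k + 2)*(k + 4)*(k - 1)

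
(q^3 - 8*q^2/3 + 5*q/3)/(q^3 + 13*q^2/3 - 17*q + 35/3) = q/(q + 7)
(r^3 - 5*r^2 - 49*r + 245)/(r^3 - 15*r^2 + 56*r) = (r^2 + 2*r - 35)/(r*(r - 8))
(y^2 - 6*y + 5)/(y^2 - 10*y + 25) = (y - 1)/(y - 5)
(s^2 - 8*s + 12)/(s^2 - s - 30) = (s - 2)/(s + 5)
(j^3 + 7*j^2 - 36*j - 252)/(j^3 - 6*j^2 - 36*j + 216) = (j + 7)/(j - 6)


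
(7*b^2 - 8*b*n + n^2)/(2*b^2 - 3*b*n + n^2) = (7*b - n)/(2*b - n)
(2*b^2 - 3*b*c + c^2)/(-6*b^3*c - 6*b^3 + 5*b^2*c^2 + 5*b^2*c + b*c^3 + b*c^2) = (-2*b + c)/(b*(6*b*c + 6*b + c^2 + c))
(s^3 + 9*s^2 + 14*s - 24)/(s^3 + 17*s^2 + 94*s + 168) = (s - 1)/(s + 7)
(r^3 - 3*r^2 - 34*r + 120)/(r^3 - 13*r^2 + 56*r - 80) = (r + 6)/(r - 4)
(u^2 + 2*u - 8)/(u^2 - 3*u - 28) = (u - 2)/(u - 7)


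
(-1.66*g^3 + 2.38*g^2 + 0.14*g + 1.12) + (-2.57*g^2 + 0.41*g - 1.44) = -1.66*g^3 - 0.19*g^2 + 0.55*g - 0.32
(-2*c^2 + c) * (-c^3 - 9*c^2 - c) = 2*c^5 + 17*c^4 - 7*c^3 - c^2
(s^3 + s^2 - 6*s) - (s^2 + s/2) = s^3 - 13*s/2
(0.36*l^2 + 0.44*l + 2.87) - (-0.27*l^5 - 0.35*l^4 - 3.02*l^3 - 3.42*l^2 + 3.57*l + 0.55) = 0.27*l^5 + 0.35*l^4 + 3.02*l^3 + 3.78*l^2 - 3.13*l + 2.32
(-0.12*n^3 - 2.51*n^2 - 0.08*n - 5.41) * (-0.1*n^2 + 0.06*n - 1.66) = 0.012*n^5 + 0.2438*n^4 + 0.0566*n^3 + 4.7028*n^2 - 0.1918*n + 8.9806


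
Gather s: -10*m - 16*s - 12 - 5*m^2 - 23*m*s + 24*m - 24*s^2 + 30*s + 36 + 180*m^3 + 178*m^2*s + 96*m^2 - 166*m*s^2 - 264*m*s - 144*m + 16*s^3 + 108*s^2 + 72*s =180*m^3 + 91*m^2 - 130*m + 16*s^3 + s^2*(84 - 166*m) + s*(178*m^2 - 287*m + 86) + 24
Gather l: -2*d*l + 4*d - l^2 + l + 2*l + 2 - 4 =4*d - l^2 + l*(3 - 2*d) - 2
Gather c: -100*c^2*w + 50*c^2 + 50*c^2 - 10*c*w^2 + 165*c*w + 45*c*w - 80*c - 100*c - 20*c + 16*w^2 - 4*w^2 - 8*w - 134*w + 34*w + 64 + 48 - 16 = c^2*(100 - 100*w) + c*(-10*w^2 + 210*w - 200) + 12*w^2 - 108*w + 96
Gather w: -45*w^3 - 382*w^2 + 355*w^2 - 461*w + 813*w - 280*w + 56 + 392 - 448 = -45*w^3 - 27*w^2 + 72*w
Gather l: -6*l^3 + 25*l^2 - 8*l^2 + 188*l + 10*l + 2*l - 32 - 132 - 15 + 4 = -6*l^3 + 17*l^2 + 200*l - 175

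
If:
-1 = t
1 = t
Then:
No Solution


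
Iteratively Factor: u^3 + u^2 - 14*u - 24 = (u + 3)*(u^2 - 2*u - 8) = (u + 2)*(u + 3)*(u - 4)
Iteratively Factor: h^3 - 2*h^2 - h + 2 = (h + 1)*(h^2 - 3*h + 2) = (h - 1)*(h + 1)*(h - 2)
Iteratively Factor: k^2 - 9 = (k + 3)*(k - 3)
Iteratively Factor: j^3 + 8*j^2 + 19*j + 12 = (j + 4)*(j^2 + 4*j + 3) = (j + 1)*(j + 4)*(j + 3)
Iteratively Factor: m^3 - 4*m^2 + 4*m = (m - 2)*(m^2 - 2*m) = m*(m - 2)*(m - 2)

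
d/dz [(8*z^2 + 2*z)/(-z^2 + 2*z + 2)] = 2*(9*z^2 + 16*z + 2)/(z^4 - 4*z^3 + 8*z + 4)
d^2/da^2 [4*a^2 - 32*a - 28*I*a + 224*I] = 8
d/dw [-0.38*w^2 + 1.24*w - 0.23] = 1.24 - 0.76*w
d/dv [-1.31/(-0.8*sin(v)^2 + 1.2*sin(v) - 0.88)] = (1.572 - 2.096*sin(v))*cos(v)/(0.8*sin(v)^2 - 1.2*sin(v) + 0.88)^2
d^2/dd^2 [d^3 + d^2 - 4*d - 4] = 6*d + 2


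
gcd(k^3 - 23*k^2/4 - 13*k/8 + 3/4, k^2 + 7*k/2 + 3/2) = k + 1/2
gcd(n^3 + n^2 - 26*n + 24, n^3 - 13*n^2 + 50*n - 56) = n - 4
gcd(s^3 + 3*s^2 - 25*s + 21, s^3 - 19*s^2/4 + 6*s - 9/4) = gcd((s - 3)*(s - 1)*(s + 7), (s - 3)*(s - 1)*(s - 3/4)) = s^2 - 4*s + 3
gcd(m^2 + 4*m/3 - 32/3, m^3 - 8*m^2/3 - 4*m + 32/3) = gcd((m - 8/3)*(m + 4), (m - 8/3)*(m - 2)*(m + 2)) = m - 8/3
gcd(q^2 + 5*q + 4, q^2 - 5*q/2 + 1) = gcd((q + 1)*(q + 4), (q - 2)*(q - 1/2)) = 1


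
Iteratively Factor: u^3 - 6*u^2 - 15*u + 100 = (u + 4)*(u^2 - 10*u + 25) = (u - 5)*(u + 4)*(u - 5)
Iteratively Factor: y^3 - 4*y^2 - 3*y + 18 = (y + 2)*(y^2 - 6*y + 9) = (y - 3)*(y + 2)*(y - 3)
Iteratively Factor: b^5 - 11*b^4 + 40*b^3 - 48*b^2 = (b)*(b^4 - 11*b^3 + 40*b^2 - 48*b) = b^2*(b^3 - 11*b^2 + 40*b - 48) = b^2*(b - 4)*(b^2 - 7*b + 12) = b^2*(b - 4)*(b - 3)*(b - 4)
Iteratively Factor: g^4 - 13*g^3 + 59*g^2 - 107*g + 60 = (g - 4)*(g^3 - 9*g^2 + 23*g - 15) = (g - 5)*(g - 4)*(g^2 - 4*g + 3) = (g - 5)*(g - 4)*(g - 1)*(g - 3)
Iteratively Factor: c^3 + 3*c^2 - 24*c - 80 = (c - 5)*(c^2 + 8*c + 16) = (c - 5)*(c + 4)*(c + 4)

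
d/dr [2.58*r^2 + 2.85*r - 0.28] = 5.16*r + 2.85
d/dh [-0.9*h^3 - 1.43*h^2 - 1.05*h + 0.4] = -2.7*h^2 - 2.86*h - 1.05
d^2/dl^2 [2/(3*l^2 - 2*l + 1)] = 4*(-9*l^2 + 6*l + 4*(3*l - 1)^2 - 3)/(3*l^2 - 2*l + 1)^3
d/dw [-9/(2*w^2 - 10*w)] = 9*(2*w - 5)/(2*w^2*(w - 5)^2)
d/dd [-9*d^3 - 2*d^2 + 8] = d*(-27*d - 4)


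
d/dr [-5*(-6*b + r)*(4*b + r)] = 10*b - 10*r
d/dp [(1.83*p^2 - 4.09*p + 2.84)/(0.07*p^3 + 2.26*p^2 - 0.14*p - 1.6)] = (-0.1281*p^4 + 0.5726*p^3 + 8.3908*p^2 - 18.6928*p + 6.9416)/(0.0049*p^6 + 0.3164*p^5 + 5.088*p^4 - 0.8568*p^3 - 7.2124*p^2 + 0.448*p + 2.56)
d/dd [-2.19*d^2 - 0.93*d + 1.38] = -4.38*d - 0.93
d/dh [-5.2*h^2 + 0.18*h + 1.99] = 0.18 - 10.4*h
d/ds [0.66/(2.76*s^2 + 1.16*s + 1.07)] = (-3.6432*s - 0.7656)/(2.76*s^2 + 1.16*s + 1.07)^2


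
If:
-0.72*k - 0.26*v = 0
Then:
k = -0.361111111111111*v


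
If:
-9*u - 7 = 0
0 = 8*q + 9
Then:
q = -9/8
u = -7/9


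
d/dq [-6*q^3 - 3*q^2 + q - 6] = -18*q^2 - 6*q + 1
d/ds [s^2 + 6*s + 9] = 2*s + 6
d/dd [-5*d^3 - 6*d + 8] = -15*d^2 - 6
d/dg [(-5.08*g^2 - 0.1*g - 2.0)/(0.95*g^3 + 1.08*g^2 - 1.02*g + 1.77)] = (4.826*g^4 + 0.19*g^3 + 10.9896*g^2 - 13.6632*g - 2.217)/(0.9025*g^6 + 2.052*g^5 - 0.7716*g^4 + 1.1598*g^3 + 4.8636*g^2 - 3.6108*g + 3.1329)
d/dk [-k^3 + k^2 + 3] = k*(2 - 3*k)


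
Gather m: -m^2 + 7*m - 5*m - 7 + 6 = -m^2 + 2*m - 1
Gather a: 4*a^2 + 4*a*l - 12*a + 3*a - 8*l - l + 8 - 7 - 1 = 4*a^2 + a*(4*l - 9) - 9*l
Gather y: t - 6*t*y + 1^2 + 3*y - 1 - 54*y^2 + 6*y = t - 54*y^2 + y*(9 - 6*t)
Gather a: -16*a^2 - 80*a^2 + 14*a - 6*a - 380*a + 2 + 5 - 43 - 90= -96*a^2 - 372*a - 126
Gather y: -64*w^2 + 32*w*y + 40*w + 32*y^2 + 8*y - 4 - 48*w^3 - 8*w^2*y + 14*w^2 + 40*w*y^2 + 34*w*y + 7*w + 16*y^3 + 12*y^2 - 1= -48*w^3 - 50*w^2 + 47*w + 16*y^3 + y^2*(40*w + 44) + y*(-8*w^2 + 66*w + 8) - 5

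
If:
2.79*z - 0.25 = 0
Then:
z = 0.09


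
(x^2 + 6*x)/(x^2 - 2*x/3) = 3*(x + 6)/(3*x - 2)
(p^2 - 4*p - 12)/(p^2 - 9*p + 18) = (p + 2)/(p - 3)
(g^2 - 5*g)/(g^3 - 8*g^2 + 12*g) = (g - 5)/(g^2 - 8*g + 12)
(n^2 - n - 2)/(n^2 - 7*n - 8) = (n - 2)/(n - 8)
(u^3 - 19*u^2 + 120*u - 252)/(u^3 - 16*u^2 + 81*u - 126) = (u - 6)/(u - 3)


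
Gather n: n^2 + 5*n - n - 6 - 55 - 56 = n^2 + 4*n - 117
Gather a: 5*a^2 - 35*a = 5*a^2 - 35*a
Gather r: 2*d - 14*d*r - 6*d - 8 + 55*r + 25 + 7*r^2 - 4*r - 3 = -4*d + 7*r^2 + r*(51 - 14*d) + 14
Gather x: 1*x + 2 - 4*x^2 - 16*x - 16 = -4*x^2 - 15*x - 14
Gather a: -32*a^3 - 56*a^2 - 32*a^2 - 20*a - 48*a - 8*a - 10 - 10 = -32*a^3 - 88*a^2 - 76*a - 20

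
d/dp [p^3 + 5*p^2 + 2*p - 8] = 3*p^2 + 10*p + 2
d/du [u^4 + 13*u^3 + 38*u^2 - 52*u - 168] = 4*u^3 + 39*u^2 + 76*u - 52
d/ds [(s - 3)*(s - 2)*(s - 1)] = 3*s^2 - 12*s + 11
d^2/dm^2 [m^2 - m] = 2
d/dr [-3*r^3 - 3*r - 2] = -9*r^2 - 3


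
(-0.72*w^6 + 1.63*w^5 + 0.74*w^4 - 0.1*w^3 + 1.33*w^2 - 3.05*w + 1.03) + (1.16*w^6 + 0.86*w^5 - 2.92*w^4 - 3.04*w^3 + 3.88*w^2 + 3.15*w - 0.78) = 0.44*w^6 + 2.49*w^5 - 2.18*w^4 - 3.14*w^3 + 5.21*w^2 + 0.1*w + 0.25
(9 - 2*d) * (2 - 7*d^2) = 14*d^3 - 63*d^2 - 4*d + 18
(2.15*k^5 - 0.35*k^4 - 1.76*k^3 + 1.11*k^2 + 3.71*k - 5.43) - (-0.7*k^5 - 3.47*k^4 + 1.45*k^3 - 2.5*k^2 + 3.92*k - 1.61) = 2.85*k^5 + 3.12*k^4 - 3.21*k^3 + 3.61*k^2 - 0.21*k - 3.82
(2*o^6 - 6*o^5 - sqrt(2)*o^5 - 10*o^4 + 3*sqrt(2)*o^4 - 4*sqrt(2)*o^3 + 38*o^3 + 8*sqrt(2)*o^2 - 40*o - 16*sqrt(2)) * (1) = 2*o^6 - 6*o^5 - sqrt(2)*o^5 - 10*o^4 + 3*sqrt(2)*o^4 - 4*sqrt(2)*o^3 + 38*o^3 + 8*sqrt(2)*o^2 - 40*o - 16*sqrt(2)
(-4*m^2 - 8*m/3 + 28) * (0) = 0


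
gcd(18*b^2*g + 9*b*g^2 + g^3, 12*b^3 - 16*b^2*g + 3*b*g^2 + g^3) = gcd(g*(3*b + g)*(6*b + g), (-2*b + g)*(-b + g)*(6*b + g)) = 6*b + g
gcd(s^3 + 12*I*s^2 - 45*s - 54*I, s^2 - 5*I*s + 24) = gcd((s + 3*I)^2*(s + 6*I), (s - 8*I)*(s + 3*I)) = s + 3*I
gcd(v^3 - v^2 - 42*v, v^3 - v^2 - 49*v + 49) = v - 7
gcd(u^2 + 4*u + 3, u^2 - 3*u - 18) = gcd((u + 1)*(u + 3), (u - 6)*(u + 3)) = u + 3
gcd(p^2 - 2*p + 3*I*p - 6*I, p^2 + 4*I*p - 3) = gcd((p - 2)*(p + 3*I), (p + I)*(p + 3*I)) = p + 3*I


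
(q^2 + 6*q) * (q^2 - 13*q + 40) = q^4 - 7*q^3 - 38*q^2 + 240*q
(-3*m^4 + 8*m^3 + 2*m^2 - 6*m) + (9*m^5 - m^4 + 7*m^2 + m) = 9*m^5 - 4*m^4 + 8*m^3 + 9*m^2 - 5*m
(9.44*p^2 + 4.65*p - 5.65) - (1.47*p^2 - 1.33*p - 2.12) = 7.97*p^2 + 5.98*p - 3.53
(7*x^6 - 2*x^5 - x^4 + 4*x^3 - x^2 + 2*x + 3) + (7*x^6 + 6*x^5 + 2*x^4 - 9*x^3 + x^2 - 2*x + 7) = 14*x^6 + 4*x^5 + x^4 - 5*x^3 + 10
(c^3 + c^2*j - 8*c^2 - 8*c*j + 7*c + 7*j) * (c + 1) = c^4 + c^3*j - 7*c^3 - 7*c^2*j - c^2 - c*j + 7*c + 7*j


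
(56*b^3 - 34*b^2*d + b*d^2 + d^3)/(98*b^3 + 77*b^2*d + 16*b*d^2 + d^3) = (8*b^2 - 6*b*d + d^2)/(14*b^2 + 9*b*d + d^2)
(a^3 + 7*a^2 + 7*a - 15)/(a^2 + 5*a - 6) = (a^2 + 8*a + 15)/(a + 6)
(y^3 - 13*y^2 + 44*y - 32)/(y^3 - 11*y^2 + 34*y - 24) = (y - 8)/(y - 6)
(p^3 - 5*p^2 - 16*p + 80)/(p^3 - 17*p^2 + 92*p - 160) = (p + 4)/(p - 8)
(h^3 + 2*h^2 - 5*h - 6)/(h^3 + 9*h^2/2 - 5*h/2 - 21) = 2*(h + 1)/(2*h + 7)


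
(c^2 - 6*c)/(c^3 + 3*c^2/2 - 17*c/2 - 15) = 2*c*(c - 6)/(2*c^3 + 3*c^2 - 17*c - 30)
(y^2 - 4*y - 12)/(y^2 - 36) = (y + 2)/(y + 6)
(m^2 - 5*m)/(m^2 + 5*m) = (m - 5)/(m + 5)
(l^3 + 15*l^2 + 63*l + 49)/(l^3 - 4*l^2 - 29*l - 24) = (l^2 + 14*l + 49)/(l^2 - 5*l - 24)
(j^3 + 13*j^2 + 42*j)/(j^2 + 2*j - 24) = j*(j + 7)/(j - 4)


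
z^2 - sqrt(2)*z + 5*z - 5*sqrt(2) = (z + 5)*(z - sqrt(2))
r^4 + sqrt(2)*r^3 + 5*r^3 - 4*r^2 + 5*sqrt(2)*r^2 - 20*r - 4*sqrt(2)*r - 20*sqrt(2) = (r - 2)*(r + 2)*(r + 5)*(r + sqrt(2))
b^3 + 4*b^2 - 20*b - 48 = (b - 4)*(b + 2)*(b + 6)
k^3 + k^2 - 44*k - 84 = (k - 7)*(k + 2)*(k + 6)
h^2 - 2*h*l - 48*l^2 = (h - 8*l)*(h + 6*l)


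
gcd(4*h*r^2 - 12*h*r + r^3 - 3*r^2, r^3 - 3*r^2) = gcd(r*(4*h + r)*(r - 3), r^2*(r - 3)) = r^2 - 3*r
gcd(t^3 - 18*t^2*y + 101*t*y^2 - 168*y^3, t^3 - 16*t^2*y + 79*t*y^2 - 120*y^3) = t^2 - 11*t*y + 24*y^2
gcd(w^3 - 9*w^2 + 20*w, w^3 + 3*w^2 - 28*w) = w^2 - 4*w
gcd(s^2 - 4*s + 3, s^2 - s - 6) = s - 3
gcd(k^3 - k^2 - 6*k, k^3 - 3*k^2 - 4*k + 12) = k^2 - k - 6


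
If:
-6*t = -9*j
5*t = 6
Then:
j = 4/5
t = 6/5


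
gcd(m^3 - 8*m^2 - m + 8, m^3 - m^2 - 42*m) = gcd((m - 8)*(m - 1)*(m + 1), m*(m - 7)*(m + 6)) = 1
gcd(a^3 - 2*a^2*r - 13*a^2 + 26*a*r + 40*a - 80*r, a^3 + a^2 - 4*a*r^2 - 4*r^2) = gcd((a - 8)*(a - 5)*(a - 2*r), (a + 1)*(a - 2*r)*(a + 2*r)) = -a + 2*r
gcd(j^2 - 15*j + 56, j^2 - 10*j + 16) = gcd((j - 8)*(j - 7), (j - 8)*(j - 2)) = j - 8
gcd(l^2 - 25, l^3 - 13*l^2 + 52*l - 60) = l - 5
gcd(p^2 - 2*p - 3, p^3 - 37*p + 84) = p - 3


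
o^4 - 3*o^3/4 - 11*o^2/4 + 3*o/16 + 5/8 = (o - 2)*(o - 1/2)*(o + 1/2)*(o + 5/4)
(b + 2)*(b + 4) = b^2 + 6*b + 8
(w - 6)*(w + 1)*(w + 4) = w^3 - w^2 - 26*w - 24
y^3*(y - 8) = y^4 - 8*y^3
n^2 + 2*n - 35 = (n - 5)*(n + 7)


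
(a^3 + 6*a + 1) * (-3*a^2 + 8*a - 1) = -3*a^5 + 8*a^4 - 19*a^3 + 45*a^2 + 2*a - 1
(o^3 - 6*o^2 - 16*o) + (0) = o^3 - 6*o^2 - 16*o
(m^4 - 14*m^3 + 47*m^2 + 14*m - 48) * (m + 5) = m^5 - 9*m^4 - 23*m^3 + 249*m^2 + 22*m - 240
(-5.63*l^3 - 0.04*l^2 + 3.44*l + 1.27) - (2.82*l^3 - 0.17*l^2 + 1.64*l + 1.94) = -8.45*l^3 + 0.13*l^2 + 1.8*l - 0.67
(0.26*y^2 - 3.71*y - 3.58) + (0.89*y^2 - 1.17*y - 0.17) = 1.15*y^2 - 4.88*y - 3.75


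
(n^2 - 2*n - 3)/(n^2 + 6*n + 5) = (n - 3)/(n + 5)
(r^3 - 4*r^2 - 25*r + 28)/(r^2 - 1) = (r^2 - 3*r - 28)/(r + 1)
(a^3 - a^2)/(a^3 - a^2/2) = 2*(a - 1)/(2*a - 1)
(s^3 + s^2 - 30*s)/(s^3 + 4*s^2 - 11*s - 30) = s*(s^2 + s - 30)/(s^3 + 4*s^2 - 11*s - 30)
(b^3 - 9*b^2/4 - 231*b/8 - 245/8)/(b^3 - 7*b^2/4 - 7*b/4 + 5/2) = (2*b^2 - 7*b - 49)/(2*(b^2 - 3*b + 2))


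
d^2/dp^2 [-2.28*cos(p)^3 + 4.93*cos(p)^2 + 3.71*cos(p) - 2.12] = -2.0*cos(p) - 9.86*cos(2*p) + 5.13*cos(3*p)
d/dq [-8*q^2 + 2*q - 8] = 2 - 16*q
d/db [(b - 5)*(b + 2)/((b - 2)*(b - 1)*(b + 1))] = (-b^4 + 6*b^3 + 23*b^2 - 36*b - 16)/(b^6 - 4*b^5 + 2*b^4 + 8*b^3 - 7*b^2 - 4*b + 4)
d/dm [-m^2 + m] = 1 - 2*m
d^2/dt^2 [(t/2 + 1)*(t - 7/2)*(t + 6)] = 3*t + 9/2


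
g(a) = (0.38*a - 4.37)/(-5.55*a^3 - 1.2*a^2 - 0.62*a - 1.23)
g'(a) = (0.38*a - 4.37)*(16.65*a^2 + 2.4*a + 0.62)/(-5.55*a^3 - 1.2*a^2 - 0.62*a - 1.23)^2 + 0.38/(-5.55*a^3 - 1.2*a^2 - 0.62*a - 1.23) = (4.218*a^3 - 72.3045*a^2 - 10.488*a - 3.1768)/(30.8025*a^6 + 13.32*a^5 + 8.322*a^4 + 15.141*a^3 + 3.3364*a^2 + 1.5252*a + 1.5129)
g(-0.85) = -2.55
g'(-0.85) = -14.53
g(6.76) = 0.00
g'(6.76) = -0.00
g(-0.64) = -35.44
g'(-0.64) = -1604.22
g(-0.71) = -7.84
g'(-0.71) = -96.23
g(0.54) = 1.49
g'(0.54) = -3.76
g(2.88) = 0.02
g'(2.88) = -0.03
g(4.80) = 0.00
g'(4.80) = -0.00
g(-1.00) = -1.27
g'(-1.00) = -4.95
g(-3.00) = -0.04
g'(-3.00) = -0.04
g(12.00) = -0.00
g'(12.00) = -0.00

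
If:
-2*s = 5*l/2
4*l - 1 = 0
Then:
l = 1/4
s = -5/16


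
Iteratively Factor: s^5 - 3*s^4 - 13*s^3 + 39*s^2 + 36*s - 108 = (s - 3)*(s^4 - 13*s^2 + 36) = (s - 3)*(s - 2)*(s^3 + 2*s^2 - 9*s - 18) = (s - 3)^2*(s - 2)*(s^2 + 5*s + 6) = (s - 3)^2*(s - 2)*(s + 3)*(s + 2)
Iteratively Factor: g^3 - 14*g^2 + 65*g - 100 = (g - 5)*(g^2 - 9*g + 20) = (g - 5)*(g - 4)*(g - 5)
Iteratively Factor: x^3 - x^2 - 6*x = (x - 3)*(x^2 + 2*x) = (x - 3)*(x + 2)*(x)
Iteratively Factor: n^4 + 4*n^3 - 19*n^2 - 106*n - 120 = (n + 3)*(n^3 + n^2 - 22*n - 40) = (n + 2)*(n + 3)*(n^2 - n - 20) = (n - 5)*(n + 2)*(n + 3)*(n + 4)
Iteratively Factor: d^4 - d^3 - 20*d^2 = (d)*(d^3 - d^2 - 20*d) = d*(d - 5)*(d^2 + 4*d) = d*(d - 5)*(d + 4)*(d)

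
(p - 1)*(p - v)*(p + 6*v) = p^3 + 5*p^2*v - p^2 - 6*p*v^2 - 5*p*v + 6*v^2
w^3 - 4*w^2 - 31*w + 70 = (w - 7)*(w - 2)*(w + 5)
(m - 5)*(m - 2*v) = m^2 - 2*m*v - 5*m + 10*v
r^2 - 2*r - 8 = (r - 4)*(r + 2)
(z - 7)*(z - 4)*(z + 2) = z^3 - 9*z^2 + 6*z + 56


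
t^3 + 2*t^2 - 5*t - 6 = (t - 2)*(t + 1)*(t + 3)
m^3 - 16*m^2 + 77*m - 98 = (m - 7)^2*(m - 2)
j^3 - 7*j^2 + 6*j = j*(j - 6)*(j - 1)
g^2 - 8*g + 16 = (g - 4)^2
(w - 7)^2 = w^2 - 14*w + 49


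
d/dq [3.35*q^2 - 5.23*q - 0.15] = 6.7*q - 5.23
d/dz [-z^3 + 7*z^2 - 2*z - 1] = -3*z^2 + 14*z - 2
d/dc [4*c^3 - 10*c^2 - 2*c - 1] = 12*c^2 - 20*c - 2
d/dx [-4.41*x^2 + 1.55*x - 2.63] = 1.55 - 8.82*x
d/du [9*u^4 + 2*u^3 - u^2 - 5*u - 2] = 36*u^3 + 6*u^2 - 2*u - 5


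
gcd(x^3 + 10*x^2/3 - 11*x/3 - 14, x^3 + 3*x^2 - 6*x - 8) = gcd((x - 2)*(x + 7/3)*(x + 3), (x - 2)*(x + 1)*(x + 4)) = x - 2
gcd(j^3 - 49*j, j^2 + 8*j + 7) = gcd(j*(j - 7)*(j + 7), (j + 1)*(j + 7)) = j + 7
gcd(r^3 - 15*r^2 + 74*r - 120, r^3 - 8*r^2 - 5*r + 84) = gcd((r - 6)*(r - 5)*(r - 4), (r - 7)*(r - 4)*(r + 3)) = r - 4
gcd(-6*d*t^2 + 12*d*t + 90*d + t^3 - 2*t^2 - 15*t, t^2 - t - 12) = t + 3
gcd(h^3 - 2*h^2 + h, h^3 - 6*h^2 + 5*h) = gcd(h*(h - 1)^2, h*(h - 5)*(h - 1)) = h^2 - h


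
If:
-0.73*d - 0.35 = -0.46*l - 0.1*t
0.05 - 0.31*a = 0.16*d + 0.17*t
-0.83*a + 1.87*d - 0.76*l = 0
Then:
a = -0.255248391777199*t - 0.175203194617429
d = 0.651956189571269 - 0.567956240931678*t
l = 1.79549569214571 - 1.11871316495679*t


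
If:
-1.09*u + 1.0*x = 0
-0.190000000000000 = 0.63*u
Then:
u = -0.30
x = -0.33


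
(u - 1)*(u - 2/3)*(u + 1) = u^3 - 2*u^2/3 - u + 2/3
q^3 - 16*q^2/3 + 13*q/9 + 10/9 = (q - 5)*(q - 2/3)*(q + 1/3)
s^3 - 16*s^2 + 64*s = s*(s - 8)^2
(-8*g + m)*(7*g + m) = -56*g^2 - g*m + m^2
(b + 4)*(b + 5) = b^2 + 9*b + 20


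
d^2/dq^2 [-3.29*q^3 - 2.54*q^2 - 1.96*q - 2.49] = -19.74*q - 5.08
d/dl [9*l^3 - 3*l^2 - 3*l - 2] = 27*l^2 - 6*l - 3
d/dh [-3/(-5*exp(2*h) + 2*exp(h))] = 6*(1 - 5*exp(h))*exp(-h)/(5*exp(h) - 2)^2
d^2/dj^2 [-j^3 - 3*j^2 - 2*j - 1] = -6*j - 6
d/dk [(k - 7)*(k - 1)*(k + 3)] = 3*k^2 - 10*k - 17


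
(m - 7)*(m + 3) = m^2 - 4*m - 21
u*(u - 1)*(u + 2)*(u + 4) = u^4 + 5*u^3 + 2*u^2 - 8*u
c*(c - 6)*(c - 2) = c^3 - 8*c^2 + 12*c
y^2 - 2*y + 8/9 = (y - 4/3)*(y - 2/3)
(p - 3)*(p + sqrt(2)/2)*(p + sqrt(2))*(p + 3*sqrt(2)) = p^4 - 3*p^3 + 9*sqrt(2)*p^3/2 - 27*sqrt(2)*p^2/2 + 10*p^2 - 30*p + 3*sqrt(2)*p - 9*sqrt(2)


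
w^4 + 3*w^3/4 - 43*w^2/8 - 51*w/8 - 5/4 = (w - 5/2)*(w + 1/4)*(w + 1)*(w + 2)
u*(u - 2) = u^2 - 2*u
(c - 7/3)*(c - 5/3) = c^2 - 4*c + 35/9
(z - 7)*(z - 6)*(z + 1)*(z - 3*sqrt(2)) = z^4 - 12*z^3 - 3*sqrt(2)*z^3 + 29*z^2 + 36*sqrt(2)*z^2 - 87*sqrt(2)*z + 42*z - 126*sqrt(2)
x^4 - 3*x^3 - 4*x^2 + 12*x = x*(x - 3)*(x - 2)*(x + 2)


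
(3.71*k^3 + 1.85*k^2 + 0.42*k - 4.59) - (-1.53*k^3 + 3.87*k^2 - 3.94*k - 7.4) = 5.24*k^3 - 2.02*k^2 + 4.36*k + 2.81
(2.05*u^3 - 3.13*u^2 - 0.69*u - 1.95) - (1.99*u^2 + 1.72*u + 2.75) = 2.05*u^3 - 5.12*u^2 - 2.41*u - 4.7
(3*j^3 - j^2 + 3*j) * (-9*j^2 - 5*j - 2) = -27*j^5 - 6*j^4 - 28*j^3 - 13*j^2 - 6*j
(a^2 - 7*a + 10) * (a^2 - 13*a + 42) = a^4 - 20*a^3 + 143*a^2 - 424*a + 420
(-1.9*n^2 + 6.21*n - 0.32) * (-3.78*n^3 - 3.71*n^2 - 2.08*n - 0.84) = 7.182*n^5 - 16.4248*n^4 - 17.8775*n^3 - 10.1336*n^2 - 4.5508*n + 0.2688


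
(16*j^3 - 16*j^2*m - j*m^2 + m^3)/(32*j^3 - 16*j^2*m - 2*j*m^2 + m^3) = (j - m)/(2*j - m)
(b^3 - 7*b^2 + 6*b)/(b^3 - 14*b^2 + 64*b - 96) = b*(b - 1)/(b^2 - 8*b + 16)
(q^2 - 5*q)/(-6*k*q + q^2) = (5 - q)/(6*k - q)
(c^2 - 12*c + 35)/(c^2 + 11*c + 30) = (c^2 - 12*c + 35)/(c^2 + 11*c + 30)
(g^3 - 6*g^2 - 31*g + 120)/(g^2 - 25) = (g^2 - 11*g + 24)/(g - 5)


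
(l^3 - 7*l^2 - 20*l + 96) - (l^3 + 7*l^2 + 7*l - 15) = -14*l^2 - 27*l + 111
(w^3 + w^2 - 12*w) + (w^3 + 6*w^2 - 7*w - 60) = 2*w^3 + 7*w^2 - 19*w - 60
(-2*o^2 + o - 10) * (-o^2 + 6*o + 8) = 2*o^4 - 13*o^3 - 52*o - 80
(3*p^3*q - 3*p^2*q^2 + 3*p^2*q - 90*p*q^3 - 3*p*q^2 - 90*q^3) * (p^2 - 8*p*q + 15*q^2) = 3*p^5*q - 27*p^4*q^2 + 3*p^4*q - 21*p^3*q^3 - 27*p^3*q^2 + 675*p^2*q^4 - 21*p^2*q^3 - 1350*p*q^5 + 675*p*q^4 - 1350*q^5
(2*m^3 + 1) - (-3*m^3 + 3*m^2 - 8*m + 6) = 5*m^3 - 3*m^2 + 8*m - 5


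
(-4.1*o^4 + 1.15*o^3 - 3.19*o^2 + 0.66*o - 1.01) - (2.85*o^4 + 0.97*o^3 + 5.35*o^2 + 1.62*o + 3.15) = -6.95*o^4 + 0.18*o^3 - 8.54*o^2 - 0.96*o - 4.16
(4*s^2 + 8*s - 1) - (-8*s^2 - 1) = 12*s^2 + 8*s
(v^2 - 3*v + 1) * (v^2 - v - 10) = v^4 - 4*v^3 - 6*v^2 + 29*v - 10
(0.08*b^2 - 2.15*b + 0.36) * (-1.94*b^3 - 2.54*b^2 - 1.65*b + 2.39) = -0.1552*b^5 + 3.9678*b^4 + 4.6306*b^3 + 2.8243*b^2 - 5.7325*b + 0.8604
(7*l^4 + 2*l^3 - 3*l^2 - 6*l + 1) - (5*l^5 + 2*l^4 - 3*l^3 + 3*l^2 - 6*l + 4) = -5*l^5 + 5*l^4 + 5*l^3 - 6*l^2 - 3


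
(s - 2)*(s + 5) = s^2 + 3*s - 10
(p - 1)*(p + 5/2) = p^2 + 3*p/2 - 5/2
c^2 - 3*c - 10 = (c - 5)*(c + 2)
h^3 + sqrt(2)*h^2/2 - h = h*(h - sqrt(2)/2)*(h + sqrt(2))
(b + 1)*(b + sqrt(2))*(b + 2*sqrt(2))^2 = b^4 + b^3 + 5*sqrt(2)*b^3 + 5*sqrt(2)*b^2 + 16*b^2 + 8*sqrt(2)*b + 16*b + 8*sqrt(2)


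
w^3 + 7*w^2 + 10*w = w*(w + 2)*(w + 5)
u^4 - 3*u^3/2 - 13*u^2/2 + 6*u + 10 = (u - 5/2)*(u - 2)*(u + 1)*(u + 2)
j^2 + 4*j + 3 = (j + 1)*(j + 3)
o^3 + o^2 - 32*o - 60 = (o - 6)*(o + 2)*(o + 5)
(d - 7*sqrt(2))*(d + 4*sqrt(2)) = d^2 - 3*sqrt(2)*d - 56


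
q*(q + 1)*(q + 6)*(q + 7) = q^4 + 14*q^3 + 55*q^2 + 42*q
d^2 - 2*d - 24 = (d - 6)*(d + 4)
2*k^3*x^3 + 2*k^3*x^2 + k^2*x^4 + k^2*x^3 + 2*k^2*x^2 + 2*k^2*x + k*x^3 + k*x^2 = x*(2*k + x)*(k*x + 1)*(k*x + k)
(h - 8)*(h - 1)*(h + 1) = h^3 - 8*h^2 - h + 8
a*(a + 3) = a^2 + 3*a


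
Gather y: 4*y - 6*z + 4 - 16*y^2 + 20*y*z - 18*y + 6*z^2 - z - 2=-16*y^2 + y*(20*z - 14) + 6*z^2 - 7*z + 2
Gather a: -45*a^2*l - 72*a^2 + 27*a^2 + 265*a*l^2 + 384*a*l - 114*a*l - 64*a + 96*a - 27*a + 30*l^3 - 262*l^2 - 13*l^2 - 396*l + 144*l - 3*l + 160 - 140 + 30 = a^2*(-45*l - 45) + a*(265*l^2 + 270*l + 5) + 30*l^3 - 275*l^2 - 255*l + 50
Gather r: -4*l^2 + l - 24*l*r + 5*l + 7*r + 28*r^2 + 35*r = -4*l^2 + 6*l + 28*r^2 + r*(42 - 24*l)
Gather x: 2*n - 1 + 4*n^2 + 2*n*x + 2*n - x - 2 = 4*n^2 + 4*n + x*(2*n - 1) - 3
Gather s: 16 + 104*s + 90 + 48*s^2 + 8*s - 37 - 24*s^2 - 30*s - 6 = 24*s^2 + 82*s + 63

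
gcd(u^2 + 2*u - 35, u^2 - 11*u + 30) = u - 5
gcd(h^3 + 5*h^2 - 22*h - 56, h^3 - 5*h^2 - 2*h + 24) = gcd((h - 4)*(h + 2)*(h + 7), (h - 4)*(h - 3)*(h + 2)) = h^2 - 2*h - 8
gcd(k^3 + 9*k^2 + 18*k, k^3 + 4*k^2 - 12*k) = k^2 + 6*k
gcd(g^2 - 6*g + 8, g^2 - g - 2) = g - 2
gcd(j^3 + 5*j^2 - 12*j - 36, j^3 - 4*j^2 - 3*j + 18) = j^2 - j - 6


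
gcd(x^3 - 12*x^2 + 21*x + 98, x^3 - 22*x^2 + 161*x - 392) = x^2 - 14*x + 49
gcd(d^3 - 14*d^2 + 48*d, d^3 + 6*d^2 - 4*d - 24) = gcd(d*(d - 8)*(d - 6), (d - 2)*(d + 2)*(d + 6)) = 1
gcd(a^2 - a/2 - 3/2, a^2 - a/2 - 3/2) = a^2 - a/2 - 3/2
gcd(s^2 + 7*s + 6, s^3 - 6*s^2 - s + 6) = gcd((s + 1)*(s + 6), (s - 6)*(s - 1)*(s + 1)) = s + 1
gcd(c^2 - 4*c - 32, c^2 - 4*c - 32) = c^2 - 4*c - 32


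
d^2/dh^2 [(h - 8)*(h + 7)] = 2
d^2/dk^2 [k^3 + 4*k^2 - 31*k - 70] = 6*k + 8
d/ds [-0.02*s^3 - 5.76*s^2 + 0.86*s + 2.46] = -0.06*s^2 - 11.52*s + 0.86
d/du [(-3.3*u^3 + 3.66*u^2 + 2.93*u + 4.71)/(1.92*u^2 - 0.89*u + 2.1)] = (-6.336*u^4 + 5.874*u^3 - 29.673*u^2 - 2.71439999999999*u + 10.3449)/(3.6864*u^4 - 3.4176*u^3 + 8.8561*u^2 - 3.738*u + 4.41)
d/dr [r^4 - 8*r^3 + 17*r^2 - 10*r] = 4*r^3 - 24*r^2 + 34*r - 10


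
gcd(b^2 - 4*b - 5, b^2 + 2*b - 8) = 1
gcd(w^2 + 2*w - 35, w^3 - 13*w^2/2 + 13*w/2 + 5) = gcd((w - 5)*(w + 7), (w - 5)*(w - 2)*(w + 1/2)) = w - 5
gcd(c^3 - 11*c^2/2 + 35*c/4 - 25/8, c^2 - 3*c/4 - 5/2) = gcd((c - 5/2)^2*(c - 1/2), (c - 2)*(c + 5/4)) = 1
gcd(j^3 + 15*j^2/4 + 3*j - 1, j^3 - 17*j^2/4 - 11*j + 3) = j^2 + 7*j/4 - 1/2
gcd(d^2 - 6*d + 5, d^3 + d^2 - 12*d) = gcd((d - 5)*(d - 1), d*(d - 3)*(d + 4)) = 1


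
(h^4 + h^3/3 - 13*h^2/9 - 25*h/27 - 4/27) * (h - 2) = h^5 - 5*h^4/3 - 19*h^3/9 + 53*h^2/27 + 46*h/27 + 8/27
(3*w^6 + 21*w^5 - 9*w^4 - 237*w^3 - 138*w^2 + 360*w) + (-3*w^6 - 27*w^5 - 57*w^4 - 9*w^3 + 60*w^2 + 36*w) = -6*w^5 - 66*w^4 - 246*w^3 - 78*w^2 + 396*w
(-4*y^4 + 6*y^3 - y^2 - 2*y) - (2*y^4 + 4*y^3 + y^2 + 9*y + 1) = -6*y^4 + 2*y^3 - 2*y^2 - 11*y - 1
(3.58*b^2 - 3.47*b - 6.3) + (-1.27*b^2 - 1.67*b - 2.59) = 2.31*b^2 - 5.14*b - 8.89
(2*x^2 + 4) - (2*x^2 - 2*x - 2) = 2*x + 6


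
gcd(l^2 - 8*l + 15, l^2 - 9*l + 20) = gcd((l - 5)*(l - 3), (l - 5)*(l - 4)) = l - 5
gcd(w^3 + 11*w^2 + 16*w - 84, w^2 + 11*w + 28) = w + 7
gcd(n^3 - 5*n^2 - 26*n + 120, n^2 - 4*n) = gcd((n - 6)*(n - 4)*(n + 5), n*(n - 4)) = n - 4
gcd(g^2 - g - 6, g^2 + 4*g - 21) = g - 3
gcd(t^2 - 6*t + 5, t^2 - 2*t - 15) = t - 5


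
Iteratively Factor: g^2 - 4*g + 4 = (g - 2)*(g - 2)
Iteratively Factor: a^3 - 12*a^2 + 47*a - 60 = (a - 5)*(a^2 - 7*a + 12) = (a - 5)*(a - 3)*(a - 4)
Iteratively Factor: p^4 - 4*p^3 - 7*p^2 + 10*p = (p - 1)*(p^3 - 3*p^2 - 10*p) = p*(p - 1)*(p^2 - 3*p - 10) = p*(p - 5)*(p - 1)*(p + 2)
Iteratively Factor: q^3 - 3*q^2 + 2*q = (q)*(q^2 - 3*q + 2) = q*(q - 2)*(q - 1)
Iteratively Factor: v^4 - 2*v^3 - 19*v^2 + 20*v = (v + 4)*(v^3 - 6*v^2 + 5*v) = (v - 5)*(v + 4)*(v^2 - v) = v*(v - 5)*(v + 4)*(v - 1)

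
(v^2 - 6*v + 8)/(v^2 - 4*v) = (v - 2)/v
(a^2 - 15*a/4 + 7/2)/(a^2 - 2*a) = (a - 7/4)/a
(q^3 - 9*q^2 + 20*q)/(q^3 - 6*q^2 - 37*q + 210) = q*(q - 4)/(q^2 - q - 42)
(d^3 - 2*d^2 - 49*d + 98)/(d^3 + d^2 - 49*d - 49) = (d - 2)/(d + 1)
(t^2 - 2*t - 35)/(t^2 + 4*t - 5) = (t - 7)/(t - 1)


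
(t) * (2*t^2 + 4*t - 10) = 2*t^3 + 4*t^2 - 10*t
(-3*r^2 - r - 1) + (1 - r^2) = -4*r^2 - r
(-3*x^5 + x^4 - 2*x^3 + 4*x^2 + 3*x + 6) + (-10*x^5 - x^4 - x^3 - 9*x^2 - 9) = -13*x^5 - 3*x^3 - 5*x^2 + 3*x - 3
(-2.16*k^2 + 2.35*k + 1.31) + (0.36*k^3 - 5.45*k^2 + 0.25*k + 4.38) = 0.36*k^3 - 7.61*k^2 + 2.6*k + 5.69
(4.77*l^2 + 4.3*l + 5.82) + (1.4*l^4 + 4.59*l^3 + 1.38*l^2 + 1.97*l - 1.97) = 1.4*l^4 + 4.59*l^3 + 6.15*l^2 + 6.27*l + 3.85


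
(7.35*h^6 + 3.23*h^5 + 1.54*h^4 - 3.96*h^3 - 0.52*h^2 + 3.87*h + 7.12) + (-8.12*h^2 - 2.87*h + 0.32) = 7.35*h^6 + 3.23*h^5 + 1.54*h^4 - 3.96*h^3 - 8.64*h^2 + 1.0*h + 7.44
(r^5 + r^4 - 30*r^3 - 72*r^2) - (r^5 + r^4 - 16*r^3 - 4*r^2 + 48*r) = -14*r^3 - 68*r^2 - 48*r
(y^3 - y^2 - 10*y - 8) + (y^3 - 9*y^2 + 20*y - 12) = 2*y^3 - 10*y^2 + 10*y - 20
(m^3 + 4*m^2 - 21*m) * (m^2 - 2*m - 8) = m^5 + 2*m^4 - 37*m^3 + 10*m^2 + 168*m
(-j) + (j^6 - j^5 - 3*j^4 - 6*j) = j^6 - j^5 - 3*j^4 - 7*j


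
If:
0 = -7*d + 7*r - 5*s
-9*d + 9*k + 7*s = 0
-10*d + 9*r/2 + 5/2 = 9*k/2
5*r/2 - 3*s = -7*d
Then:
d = -85/1446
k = 1945/6507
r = -280/723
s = -665/1446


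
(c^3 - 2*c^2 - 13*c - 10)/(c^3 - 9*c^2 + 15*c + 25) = (c + 2)/(c - 5)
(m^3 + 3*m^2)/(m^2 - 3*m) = m*(m + 3)/(m - 3)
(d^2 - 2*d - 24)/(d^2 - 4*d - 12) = (d + 4)/(d + 2)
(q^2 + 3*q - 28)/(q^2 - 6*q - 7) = (-q^2 - 3*q + 28)/(-q^2 + 6*q + 7)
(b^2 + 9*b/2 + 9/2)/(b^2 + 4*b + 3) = (b + 3/2)/(b + 1)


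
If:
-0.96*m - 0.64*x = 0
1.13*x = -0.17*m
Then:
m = 0.00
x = 0.00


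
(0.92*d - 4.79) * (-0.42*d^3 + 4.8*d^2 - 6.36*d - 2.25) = -0.3864*d^4 + 6.4278*d^3 - 28.8432*d^2 + 28.3944*d + 10.7775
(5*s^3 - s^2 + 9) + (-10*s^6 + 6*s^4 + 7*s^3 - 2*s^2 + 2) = -10*s^6 + 6*s^4 + 12*s^3 - 3*s^2 + 11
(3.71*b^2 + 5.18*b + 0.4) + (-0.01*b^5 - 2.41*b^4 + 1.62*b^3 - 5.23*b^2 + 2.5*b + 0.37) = -0.01*b^5 - 2.41*b^4 + 1.62*b^3 - 1.52*b^2 + 7.68*b + 0.77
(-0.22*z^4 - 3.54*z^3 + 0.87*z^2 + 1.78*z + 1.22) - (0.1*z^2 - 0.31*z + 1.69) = -0.22*z^4 - 3.54*z^3 + 0.77*z^2 + 2.09*z - 0.47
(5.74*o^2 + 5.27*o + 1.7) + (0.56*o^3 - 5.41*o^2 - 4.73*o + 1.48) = 0.56*o^3 + 0.33*o^2 + 0.539999999999999*o + 3.18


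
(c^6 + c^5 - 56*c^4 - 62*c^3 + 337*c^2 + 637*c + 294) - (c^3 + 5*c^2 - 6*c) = c^6 + c^5 - 56*c^4 - 63*c^3 + 332*c^2 + 643*c + 294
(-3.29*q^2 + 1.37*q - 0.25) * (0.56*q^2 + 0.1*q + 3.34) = -1.8424*q^4 + 0.4382*q^3 - 10.9916*q^2 + 4.5508*q - 0.835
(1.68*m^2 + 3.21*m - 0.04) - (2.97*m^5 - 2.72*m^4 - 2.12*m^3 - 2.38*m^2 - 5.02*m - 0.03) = -2.97*m^5 + 2.72*m^4 + 2.12*m^3 + 4.06*m^2 + 8.23*m - 0.01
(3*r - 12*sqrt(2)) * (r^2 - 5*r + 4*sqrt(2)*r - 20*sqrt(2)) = 3*r^3 - 15*r^2 - 96*r + 480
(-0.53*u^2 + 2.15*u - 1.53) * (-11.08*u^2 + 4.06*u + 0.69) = 5.8724*u^4 - 25.9738*u^3 + 25.3157*u^2 - 4.7283*u - 1.0557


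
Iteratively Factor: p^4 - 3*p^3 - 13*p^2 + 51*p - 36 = (p - 3)*(p^3 - 13*p + 12) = (p - 3)*(p + 4)*(p^2 - 4*p + 3) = (p - 3)*(p - 1)*(p + 4)*(p - 3)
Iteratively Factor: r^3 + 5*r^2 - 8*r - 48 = (r + 4)*(r^2 + r - 12) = (r + 4)^2*(r - 3)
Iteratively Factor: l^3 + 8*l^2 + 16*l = (l + 4)*(l^2 + 4*l) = l*(l + 4)*(l + 4)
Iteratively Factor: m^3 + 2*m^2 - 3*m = (m)*(m^2 + 2*m - 3) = m*(m + 3)*(m - 1)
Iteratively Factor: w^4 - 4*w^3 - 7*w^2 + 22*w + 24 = (w - 4)*(w^3 - 7*w - 6) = (w - 4)*(w - 3)*(w^2 + 3*w + 2) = (w - 4)*(w - 3)*(w + 2)*(w + 1)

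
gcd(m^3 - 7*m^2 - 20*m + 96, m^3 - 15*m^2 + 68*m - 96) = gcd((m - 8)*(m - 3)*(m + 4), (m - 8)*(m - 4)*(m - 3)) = m^2 - 11*m + 24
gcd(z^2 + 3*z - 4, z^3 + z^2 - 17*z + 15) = z - 1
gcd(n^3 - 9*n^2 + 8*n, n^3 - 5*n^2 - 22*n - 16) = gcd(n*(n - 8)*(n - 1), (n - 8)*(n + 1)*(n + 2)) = n - 8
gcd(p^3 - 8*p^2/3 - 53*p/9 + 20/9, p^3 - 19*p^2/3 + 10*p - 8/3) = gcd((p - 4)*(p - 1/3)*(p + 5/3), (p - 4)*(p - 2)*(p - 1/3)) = p^2 - 13*p/3 + 4/3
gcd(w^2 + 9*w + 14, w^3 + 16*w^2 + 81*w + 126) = w + 7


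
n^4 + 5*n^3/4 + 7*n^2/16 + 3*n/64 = n*(n + 1/4)^2*(n + 3/4)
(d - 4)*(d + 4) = d^2 - 16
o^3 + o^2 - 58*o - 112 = (o - 8)*(o + 2)*(o + 7)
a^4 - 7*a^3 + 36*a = a*(a - 6)*(a - 3)*(a + 2)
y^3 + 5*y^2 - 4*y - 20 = (y - 2)*(y + 2)*(y + 5)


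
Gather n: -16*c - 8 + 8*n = -16*c + 8*n - 8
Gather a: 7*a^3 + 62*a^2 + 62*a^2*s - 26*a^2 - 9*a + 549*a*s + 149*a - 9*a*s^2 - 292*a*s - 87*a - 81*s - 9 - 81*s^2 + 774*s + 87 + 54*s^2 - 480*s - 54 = 7*a^3 + a^2*(62*s + 36) + a*(-9*s^2 + 257*s + 53) - 27*s^2 + 213*s + 24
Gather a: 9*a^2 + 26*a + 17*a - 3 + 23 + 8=9*a^2 + 43*a + 28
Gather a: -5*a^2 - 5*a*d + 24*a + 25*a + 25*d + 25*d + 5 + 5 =-5*a^2 + a*(49 - 5*d) + 50*d + 10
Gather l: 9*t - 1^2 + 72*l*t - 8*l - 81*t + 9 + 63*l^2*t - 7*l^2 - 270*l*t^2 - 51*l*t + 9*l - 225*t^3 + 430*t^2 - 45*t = l^2*(63*t - 7) + l*(-270*t^2 + 21*t + 1) - 225*t^3 + 430*t^2 - 117*t + 8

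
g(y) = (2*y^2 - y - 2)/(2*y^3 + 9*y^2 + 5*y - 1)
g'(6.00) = 0.00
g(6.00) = 0.08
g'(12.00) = 0.00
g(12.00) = 0.06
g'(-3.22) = -3.75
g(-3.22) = 2.33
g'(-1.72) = -0.16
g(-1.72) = 0.82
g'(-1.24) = 0.24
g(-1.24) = 0.82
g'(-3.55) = -19.50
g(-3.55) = 5.15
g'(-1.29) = 0.16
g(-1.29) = 0.81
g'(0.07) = 36.57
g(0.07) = 3.40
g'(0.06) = 29.28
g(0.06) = 3.08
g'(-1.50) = -0.04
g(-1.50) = 0.80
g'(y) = (4*y - 1)/(2*y^3 + 9*y^2 + 5*y - 1) + (-6*y^2 - 18*y - 5)*(2*y^2 - y - 2)/(2*y^3 + 9*y^2 + 5*y - 1)^2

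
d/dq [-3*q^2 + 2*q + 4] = 2 - 6*q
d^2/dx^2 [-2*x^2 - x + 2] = -4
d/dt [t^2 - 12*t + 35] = 2*t - 12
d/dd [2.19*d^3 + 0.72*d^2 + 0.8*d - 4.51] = 6.57*d^2 + 1.44*d + 0.8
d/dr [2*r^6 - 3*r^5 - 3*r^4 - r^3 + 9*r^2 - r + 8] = 12*r^5 - 15*r^4 - 12*r^3 - 3*r^2 + 18*r - 1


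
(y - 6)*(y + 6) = y^2 - 36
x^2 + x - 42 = (x - 6)*(x + 7)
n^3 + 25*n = n*(n - 5*I)*(n + 5*I)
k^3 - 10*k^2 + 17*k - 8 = (k - 8)*(k - 1)^2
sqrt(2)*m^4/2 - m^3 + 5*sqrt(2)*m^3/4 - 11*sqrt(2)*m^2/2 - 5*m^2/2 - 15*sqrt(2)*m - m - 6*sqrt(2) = (m/2 + 1)*(m - 3*sqrt(2))*(m + 2*sqrt(2))*(sqrt(2)*m + sqrt(2)/2)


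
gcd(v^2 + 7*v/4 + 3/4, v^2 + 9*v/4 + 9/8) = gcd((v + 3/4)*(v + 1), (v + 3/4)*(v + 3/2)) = v + 3/4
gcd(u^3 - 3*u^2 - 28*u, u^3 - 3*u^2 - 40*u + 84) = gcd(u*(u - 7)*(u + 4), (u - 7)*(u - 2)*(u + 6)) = u - 7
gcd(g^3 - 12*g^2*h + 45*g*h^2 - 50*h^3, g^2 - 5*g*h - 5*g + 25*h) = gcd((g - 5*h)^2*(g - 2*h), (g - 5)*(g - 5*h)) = g - 5*h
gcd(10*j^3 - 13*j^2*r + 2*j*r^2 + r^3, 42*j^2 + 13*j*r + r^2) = 1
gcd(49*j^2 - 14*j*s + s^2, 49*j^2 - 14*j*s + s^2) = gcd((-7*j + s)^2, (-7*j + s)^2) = 49*j^2 - 14*j*s + s^2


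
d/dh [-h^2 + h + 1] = 1 - 2*h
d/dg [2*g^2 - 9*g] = 4*g - 9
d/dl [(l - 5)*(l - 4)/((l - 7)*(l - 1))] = (l^2 - 26*l + 97)/(l^4 - 16*l^3 + 78*l^2 - 112*l + 49)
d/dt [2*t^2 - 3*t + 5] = 4*t - 3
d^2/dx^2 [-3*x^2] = -6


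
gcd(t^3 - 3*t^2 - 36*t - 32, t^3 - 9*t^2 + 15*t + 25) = t + 1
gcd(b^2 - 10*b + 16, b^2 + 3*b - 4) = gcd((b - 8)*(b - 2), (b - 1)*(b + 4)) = 1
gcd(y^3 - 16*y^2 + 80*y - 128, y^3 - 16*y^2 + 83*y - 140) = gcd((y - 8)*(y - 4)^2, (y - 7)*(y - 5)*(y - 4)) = y - 4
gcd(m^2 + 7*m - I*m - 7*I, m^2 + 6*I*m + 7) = m - I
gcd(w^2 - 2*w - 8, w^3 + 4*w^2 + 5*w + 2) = w + 2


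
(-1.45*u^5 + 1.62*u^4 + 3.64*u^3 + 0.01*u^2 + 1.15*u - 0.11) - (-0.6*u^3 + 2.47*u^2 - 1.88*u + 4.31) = -1.45*u^5 + 1.62*u^4 + 4.24*u^3 - 2.46*u^2 + 3.03*u - 4.42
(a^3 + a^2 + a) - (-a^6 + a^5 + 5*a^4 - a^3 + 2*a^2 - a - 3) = a^6 - a^5 - 5*a^4 + 2*a^3 - a^2 + 2*a + 3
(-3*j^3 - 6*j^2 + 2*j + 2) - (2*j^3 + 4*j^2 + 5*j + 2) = -5*j^3 - 10*j^2 - 3*j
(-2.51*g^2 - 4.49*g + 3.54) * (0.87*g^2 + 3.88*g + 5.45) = -2.1837*g^4 - 13.6451*g^3 - 28.0209*g^2 - 10.7353*g + 19.293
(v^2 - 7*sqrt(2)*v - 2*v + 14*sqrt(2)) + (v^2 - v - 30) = 2*v^2 - 7*sqrt(2)*v - 3*v - 30 + 14*sqrt(2)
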